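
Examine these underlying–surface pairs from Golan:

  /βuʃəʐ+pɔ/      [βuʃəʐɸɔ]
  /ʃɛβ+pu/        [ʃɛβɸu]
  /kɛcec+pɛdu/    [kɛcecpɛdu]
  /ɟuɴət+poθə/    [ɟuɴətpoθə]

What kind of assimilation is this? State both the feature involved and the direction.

progressive manner assimilation

Comparing underlying and surface forms, /p/ → [ɸ] is the alternation; the neighbouring /ʐ/ is constant.
The change stop → fricative matches the manner of the preceding /ʐ/, identifying this as manner assimilation.
Place and voice are unchanged, so the assimilation is partial, not total.
Checking the remaining alternation: /p/ → [ɸ] after /β/ (stop → fricative, matching a fricative) — only manner changes, and always toward the preceding segment.
Nothing changes in [kɛcecpɛdu], [ɟuɴətpoθə]: there the adjacent consonants already agree in manner (/p/ and /c/ are both stops; /p/ and /t/ are both stops), so these forms are consistent with the same rule.
The trigger is the preceding segment, so the direction is progressive (perseverative).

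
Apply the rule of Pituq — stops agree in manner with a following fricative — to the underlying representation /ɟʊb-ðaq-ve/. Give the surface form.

[ɟʊβðaχve]

/b/ is a voiced bilabial stop. The following trigger /ð/ is a fricative, so /b/ must become a fricative as well.
A voiced bilabial fricative is [β], so the surface segment is [β].
At the second juncture, /q/ likewise becomes [χ] adjacent to /v/.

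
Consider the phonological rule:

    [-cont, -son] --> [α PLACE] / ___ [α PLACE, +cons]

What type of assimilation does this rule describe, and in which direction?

regressive place assimilation

The rule copies the place features (abbreviated [PLACE]) from the environment onto the target, so the assimilating feature is place.
The conditioning segment sits to the right of the focus bar, meaning the trigger follows the segment that changes — regressive assimilation.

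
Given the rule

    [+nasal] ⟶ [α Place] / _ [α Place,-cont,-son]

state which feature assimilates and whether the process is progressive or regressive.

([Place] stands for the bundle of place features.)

The rule copies the place features (abbreviated [Place]) from the environment onto the target, so the assimilating feature is place.
The conditioning segment sits to the right of the focus bar, meaning the trigger follows the segment that changes — regressive assimilation.

regressive place assimilation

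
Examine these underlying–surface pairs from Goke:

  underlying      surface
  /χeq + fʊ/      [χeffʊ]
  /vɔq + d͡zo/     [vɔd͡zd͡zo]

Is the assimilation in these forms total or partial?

The segment that alternates is /q/, which surfaces as [f] when adjacent to /f/.
The output [f] is identical to the trigger /f/ — every feature (place, manner, voicing) has been copied — so this is total assimilation.
The remaining alternation confirms this: /q/ → [d͡z] before /d͡z/ — in each case the output is a copy of the following consonant.

total assimilation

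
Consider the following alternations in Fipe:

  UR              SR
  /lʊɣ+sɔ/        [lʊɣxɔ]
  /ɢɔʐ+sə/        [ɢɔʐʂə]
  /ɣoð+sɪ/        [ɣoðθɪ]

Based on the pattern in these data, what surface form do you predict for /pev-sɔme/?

[pevfɔme]

The data show progressive place assimilation: /s/ → [x] after /ɣ/; /s/ → [ʂ] after /ʐ/; /s/ → [θ] after /ð/. In each pair only place changes, matching the preceding consonant, while manner and voice stay constant.
The rule targets /s/ (voiceless alveolar fricative), which sits after the trigger /v/ (labiodental).
The voiceless labiodental fricative is [f], so /s/ → [f].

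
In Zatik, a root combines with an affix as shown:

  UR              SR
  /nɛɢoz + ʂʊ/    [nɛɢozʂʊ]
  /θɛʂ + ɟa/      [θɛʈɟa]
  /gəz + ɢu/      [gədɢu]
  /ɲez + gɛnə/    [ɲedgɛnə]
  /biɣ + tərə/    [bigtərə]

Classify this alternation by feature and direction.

regressive manner assimilation

Underlying /ʂ/ is realised as [ʈ] next to /ɟ/; /ɟ/ itself does not change.
/ʂ/ is a fricative while /ɟ/ is a stop; the output [ʈ] is a stop, matching the trigger — so the feature that spreads is manner.
Place and voice are unchanged, so the assimilation is partial, not total.
The same holds elsewhere in the data: /z/ → [d] before /ɢ/ (fricative → stop, matching a stop); /z/ → [d] before /g/ (fricative → stop, matching a stop); /ɣ/ → [g] before /t/ (fricative → stop, matching a stop) — only manner changes, and always toward the following segment.
No alternation appears in [nɛɢozʂʊ]: there the adjacent consonants already agree in manner (/z/ and /ʂ/ are both fricatives), so this form is consistent with the same rule.
The trigger is the following segment, so the direction is regressive (anticipatory).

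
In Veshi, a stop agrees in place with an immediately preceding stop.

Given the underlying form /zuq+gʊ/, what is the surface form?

The rule targets /g/ (voiced velar stop), which sits after the trigger /q/ (uvular).
Changing only its place to uvular gives [ɢ] — the voiced uvular stop.

[zuqɢʊ]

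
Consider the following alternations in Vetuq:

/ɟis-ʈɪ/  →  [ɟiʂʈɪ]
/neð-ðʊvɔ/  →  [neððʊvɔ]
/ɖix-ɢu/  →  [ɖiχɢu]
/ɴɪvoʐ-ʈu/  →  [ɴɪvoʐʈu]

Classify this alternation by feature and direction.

regressive place assimilation

Underlying /s/ is realised as [ʂ] next to /ʈ/; /ʈ/ itself does not change.
/s/ is alveolar while /ʈ/ is retroflex; the output [ʂ] is retroflex, matching the trigger — so the feature that spreads is place.
Manner and voice are unchanged, so the assimilation is partial, not total.
Checking the remaining alternation: /x/ → [χ] before /ɢ/ (velar → uvular, matching uvular) — only place changes, and always toward the following segment.
No alternation appears in [neððʊvɔ], [ɴɪvoʐʈu]: there the adjacent consonants already agree in place (/ð/ and /ð/ are both dental; /ʐ/ and /ʈ/ are both retroflex), so these forms are consistent with the same rule.
Since the segment that changes precedes the conditioning segment, the assimilation is regressive.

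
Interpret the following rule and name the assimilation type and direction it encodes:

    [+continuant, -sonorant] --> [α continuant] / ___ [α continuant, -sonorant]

The shared variable α links the value of [continuant] on the target to that of the neighbouring obstruent. [continuant] distinguishes stops from fricatives — a manner-of-articulation feature — so this is manner assimilation.
The conditioning segment sits to the right of the focus bar, meaning the trigger follows the segment that changes — regressive assimilation.

regressive manner assimilation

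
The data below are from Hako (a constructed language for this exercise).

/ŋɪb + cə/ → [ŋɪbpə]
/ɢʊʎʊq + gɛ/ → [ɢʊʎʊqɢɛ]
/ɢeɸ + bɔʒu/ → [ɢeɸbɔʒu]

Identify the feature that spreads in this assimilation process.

Comparing underlying and surface forms, /c/ → [p] is the alternation; the neighbouring /b/ is constant.
/c/ is palatal while /b/ is bilabial; the output [p] is bilabial, matching the trigger — so the feature that spreads is place.
The other alternating form patterns the same way: /g/ → [ɢ] after /q/ (velar → uvular, matching uvular) — only place changes, and always toward the preceding segment.
Nothing changes in [ɢeɸbɔʒu]: there the adjacent consonants already agree in place (/b/ and /ɸ/ are both bilabial), so this form is consistent with the same rule.

place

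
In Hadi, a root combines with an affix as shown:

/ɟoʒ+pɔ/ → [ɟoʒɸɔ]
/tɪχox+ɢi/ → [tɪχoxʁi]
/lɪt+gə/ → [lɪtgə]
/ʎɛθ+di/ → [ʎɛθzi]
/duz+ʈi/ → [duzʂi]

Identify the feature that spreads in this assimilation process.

Comparing underlying and surface forms, /p/ → [ɸ] is the alternation; the neighbouring /ʒ/ is constant.
The change stop → fricative matches the manner of the preceding /ʒ/, identifying this as manner assimilation.
Checking the remaining alternations: /ɢ/ → [ʁ] after /x/ (stop → fricative, matching a fricative); /d/ → [z] after /θ/ (stop → fricative, matching a fricative); /ʈ/ → [ʂ] after /z/ (stop → fricative, matching a fricative) — only manner changes, and always toward the preceding segment.
No alternation appears in [lɪtgə]: there the adjacent consonants already agree in manner (/g/ and /t/ are both stops), so this form is consistent with the same rule.

manner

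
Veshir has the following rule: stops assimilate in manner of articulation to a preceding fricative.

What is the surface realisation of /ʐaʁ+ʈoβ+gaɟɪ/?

The rule targets /ʈ/ (voiceless retroflex stop), which sits after the trigger /ʁ/ (fricative).
The voiceless retroflex fricative is [ʂ], so /ʈ/ → [ʂ].
At the second juncture, /g/ likewise becomes [ɣ] adjacent to /β/.

[ʐaʁʂoβɣaɟɪ]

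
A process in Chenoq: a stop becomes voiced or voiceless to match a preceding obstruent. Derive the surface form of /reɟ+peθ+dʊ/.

[reɟbeθtʊ]

The rule targets /p/ (voiceless bilabial stop), which sits after the trigger /ɟ/ (voiced).
The voiced bilabial stop is [b], so /p/ → [b].
The same rule applies at the second boundary: /d/ → [t] next to /θ/.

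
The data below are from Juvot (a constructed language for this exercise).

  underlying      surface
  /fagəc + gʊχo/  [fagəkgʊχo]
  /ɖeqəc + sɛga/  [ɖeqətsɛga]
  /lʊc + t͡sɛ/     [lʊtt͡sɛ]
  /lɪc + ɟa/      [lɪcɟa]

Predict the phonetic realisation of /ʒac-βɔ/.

[ʒapβɔ]

The data show regressive place assimilation: /c/ → [k] before /g/; /c/ → [t] before /s/; /c/ → [t] before /t͡s/. In each pair only place changes, matching the following consonant, while manner and voice stay constant.
Nothing changes in [lɪcɟa]: there the adjacent consonants already agree in place (/c/ and /ɟ/ are both palatal), so this form is consistent with the same rule.
The rule targets /c/ (voiceless palatal stop), which sits before the trigger /β/ (bilabial).
The voiceless bilabial stop is [p], so /c/ → [p].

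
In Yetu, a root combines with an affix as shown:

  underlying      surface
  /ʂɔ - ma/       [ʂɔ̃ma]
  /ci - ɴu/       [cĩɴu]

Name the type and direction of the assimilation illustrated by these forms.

The vowel /ɔ/ surfaces as nasalised [ɔ̃] next to the following nasal /m/ — it has acquired the [+nasal] feature of its neighbour.
Likewise in the remaining data: /i/ → [ĩ] before /ɴ/ — each time a vowel is nasalised next to a following nasal.
Because the conditioning nasal is to the right of the vowel that changes, the process is regressive (anticipatory).

regressive nasality assimilation (vowel nasalisation)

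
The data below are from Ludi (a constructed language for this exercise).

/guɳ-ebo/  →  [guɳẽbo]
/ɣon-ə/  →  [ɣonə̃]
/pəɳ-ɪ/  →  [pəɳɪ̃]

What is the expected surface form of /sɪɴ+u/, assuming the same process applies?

The data show progressive nasality assimilation (vowel nasalisation): /e/ → [ẽ] after /ɳ/; /ə/ → [ə̃] after /n/; /ɪ/ → [ɪ̃] after /ɳ/ — a vowel is nasalised by an immediately preceding nasal consonant.
/u/ sits next to the nasal /ɴ/ and is therefore nasalised to [ũ].

[sɪɴũ]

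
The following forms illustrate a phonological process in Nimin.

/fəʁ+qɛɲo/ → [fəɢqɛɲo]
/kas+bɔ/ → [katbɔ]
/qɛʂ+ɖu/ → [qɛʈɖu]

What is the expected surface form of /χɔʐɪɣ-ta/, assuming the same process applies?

[χɔʐɪgta]

The data show regressive manner assimilation: /ʁ/ → [ɢ] before /q/; /s/ → [t] before /b/; /ʂ/ → [ʈ] before /ɖ/. In each pair only manner changes, matching the following consonant, while place and voice stay constant.
The rule targets /ɣ/ (voiced velar fricative), which sits before the trigger /t/ (stop).
Changing only its manner to stop gives [g] — the voiced velar stop.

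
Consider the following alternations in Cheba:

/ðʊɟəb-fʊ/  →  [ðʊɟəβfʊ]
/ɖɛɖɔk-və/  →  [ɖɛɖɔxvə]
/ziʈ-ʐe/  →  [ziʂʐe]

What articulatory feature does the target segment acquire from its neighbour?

Comparing underlying and surface forms, /b/ → [β] is the alternation; the neighbouring /f/ is constant.
The change stop → fricative matches the manner of the following /f/, identifying this as manner assimilation.
Checking the remaining alternations: /k/ → [x] before /v/ (stop → fricative, matching a fricative); /ʈ/ → [ʂ] before /ʐ/ (stop → fricative, matching a fricative) — only manner changes, and always toward the following segment.

manner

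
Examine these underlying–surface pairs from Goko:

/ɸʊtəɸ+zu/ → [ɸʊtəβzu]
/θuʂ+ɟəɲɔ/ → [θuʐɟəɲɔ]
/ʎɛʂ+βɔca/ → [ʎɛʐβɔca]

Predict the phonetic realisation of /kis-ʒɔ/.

The data show regressive voicing assimilation: /ɸ/ → [β] before /z/; /ʂ/ → [ʐ] before /ɟ/; /ʂ/ → [ʐ] before /β/. In each pair only voicing changes, matching the following consonant, while place and manner stay constant.
The rule targets /s/ (voiceless alveolar fricative), which sits before the trigger /ʒ/ (voiced).
A voiced alveolar fricative is [z], so the surface segment is [z].

[kizʒɔ]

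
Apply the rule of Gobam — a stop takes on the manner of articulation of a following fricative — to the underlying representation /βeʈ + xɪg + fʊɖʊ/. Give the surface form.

[βeʂxɪɣfʊɖʊ]

/ʈ/ is a voiceless retroflex stop. The following trigger /x/ is a fricative, so /ʈ/ must become a fricative as well.
Changing only its manner to fricative gives [ʂ] — the voiceless retroflex fricative.
At the second juncture, /g/ likewise becomes [ɣ] adjacent to /f/.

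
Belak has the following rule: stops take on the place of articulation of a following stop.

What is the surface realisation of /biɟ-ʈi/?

[biɖʈi]

The rule targets /ɟ/ (voiced palatal stop), which sits before the trigger /ʈ/ (retroflex).
A voiced retroflex stop is [ɖ], so the surface segment is [ɖ].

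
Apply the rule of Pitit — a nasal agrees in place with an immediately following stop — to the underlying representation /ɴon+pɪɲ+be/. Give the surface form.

[ɴompɪmbe]

/n/ is a voiced alveolar nasal. The following trigger /p/ is bilabial, so /n/ must become bilabial as well.
Changing only its place to bilabial gives [m] — the voiced bilabial nasal.
The same rule applies at the second boundary: /ɲ/ → [m] next to /b/.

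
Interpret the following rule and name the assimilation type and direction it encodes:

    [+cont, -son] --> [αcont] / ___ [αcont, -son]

The shared variable α links the value of [cont] on the target to that of the neighbouring obstruent. [cont] distinguishes stops from fricatives — a manner-of-articulation feature — so this is manner assimilation.
Since the environment is written after the underscore, the trigger follows the target; the direction is regressive.

regressive manner assimilation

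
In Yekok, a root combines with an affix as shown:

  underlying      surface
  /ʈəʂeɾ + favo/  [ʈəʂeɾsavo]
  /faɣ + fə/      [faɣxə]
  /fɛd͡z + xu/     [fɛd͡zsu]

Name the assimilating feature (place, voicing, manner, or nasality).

place

The segment that alternates is /f/, which surfaces as [s] when adjacent to /ɾ/.
/f/ is labiodental while /ɾ/ is alveolar; the output [s] is alveolar, matching the trigger — so the feature that spreads is place.
Checking the remaining alternations: /f/ → [x] after /ɣ/ (labiodental → velar, matching velar); /x/ → [s] after /d͡z/ (velar → alveolar, matching alveolar) — only place changes, and always toward the preceding segment.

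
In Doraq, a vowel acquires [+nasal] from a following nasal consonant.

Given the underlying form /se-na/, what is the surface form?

[sẽna]

/e/ sits next to the nasal /n/ and is therefore nasalised to [ẽ].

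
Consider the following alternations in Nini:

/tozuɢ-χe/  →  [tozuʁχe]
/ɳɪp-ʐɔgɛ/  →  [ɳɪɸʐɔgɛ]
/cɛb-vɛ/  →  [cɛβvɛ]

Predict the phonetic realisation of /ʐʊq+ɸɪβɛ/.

[ʐʊχɸɪβɛ]

The data show regressive manner assimilation: /ɢ/ → [ʁ] before /χ/; /p/ → [ɸ] before /ʐ/; /b/ → [β] before /v/. In each pair only manner changes, matching the following consonant, while place and voice stay constant.
/q/ is a voiceless uvular stop. The following trigger /ɸ/ is a fricative, so /q/ must become a fricative as well.
The voiceless uvular fricative is [χ], so /q/ → [χ].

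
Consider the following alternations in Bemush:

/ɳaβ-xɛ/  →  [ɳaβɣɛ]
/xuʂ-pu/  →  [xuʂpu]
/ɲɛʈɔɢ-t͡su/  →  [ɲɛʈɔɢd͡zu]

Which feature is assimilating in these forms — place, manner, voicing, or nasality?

Comparing underlying and surface forms, /x/ → [ɣ] is the alternation; the neighbouring /β/ is constant.
/x/ is voiceless while /β/ is voiced; the output [ɣ] is voiced, matching the trigger — so the feature that spreads is voicing.
The same holds elsewhere in the data: /t͡s/ → [d͡z] after /ɢ/ (voiceless → voiced, matching voiced) — only voicing changes, and always toward the preceding segment.
Nothing changes in [xuʂpu]: there the adjacent consonants already agree in voicing (/p/ and /ʂ/ are both voiceless), so this form is consistent with the same rule.

voicing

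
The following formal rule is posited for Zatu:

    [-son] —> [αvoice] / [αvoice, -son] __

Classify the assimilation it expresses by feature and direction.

The shared variable α links the value of [voice] on the target to the same value on the neighbouring segment, so voicing is the feature that assimilates.
Since the environment is written before the underscore, the trigger precedes the target; the direction is progressive.

progressive voicing assimilation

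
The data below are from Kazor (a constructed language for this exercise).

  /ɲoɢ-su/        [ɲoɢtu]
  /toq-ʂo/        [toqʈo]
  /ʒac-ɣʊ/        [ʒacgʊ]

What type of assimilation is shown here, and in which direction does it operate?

progressive manner assimilation

Underlying /s/ is realised as [t] next to /ɢ/; /ɢ/ itself does not change.
The change fricative → stop matches the manner of the preceding /ɢ/, identifying this as manner assimilation.
Place and voice are unchanged, so the assimilation is partial, not total.
The same holds elsewhere in the data: /ʂ/ → [ʈ] after /q/ (fricative → stop, matching a stop); /ɣ/ → [g] after /c/ (fricative → stop, matching a stop) — only manner changes, and always toward the preceding segment.
The trigger is the preceding segment, so the direction is progressive (perseverative).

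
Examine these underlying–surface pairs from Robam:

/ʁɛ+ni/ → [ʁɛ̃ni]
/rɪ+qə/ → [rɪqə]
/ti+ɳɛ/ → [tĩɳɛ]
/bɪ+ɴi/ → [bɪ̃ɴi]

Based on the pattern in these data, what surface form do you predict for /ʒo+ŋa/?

The data show regressive nasality assimilation (vowel nasalisation): /ɛ/ → [ɛ̃] before /n/; /i/ → [ĩ] before /ɳ/; /ɪ/ → [ɪ̃] before /ɴ/ — a vowel is nasalised by an immediately following nasal consonant.
No change occurs in [rɪqə] because the vowel at the boundary is adjacent to an oral consonant, not a nasal (/ɪ/ next to /q/).
/o/ sits next to the nasal /ŋ/ and is therefore nasalised to [õ].

[ʒõŋa]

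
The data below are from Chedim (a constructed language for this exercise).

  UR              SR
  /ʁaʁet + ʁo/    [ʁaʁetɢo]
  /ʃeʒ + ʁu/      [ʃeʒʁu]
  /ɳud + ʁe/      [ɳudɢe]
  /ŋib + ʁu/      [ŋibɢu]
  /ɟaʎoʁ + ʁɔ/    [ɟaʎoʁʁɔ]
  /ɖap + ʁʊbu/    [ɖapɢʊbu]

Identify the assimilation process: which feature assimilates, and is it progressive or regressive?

progressive manner assimilation

Comparing underlying and surface forms, /ʁ/ → [ɢ] is the alternation; the neighbouring /t/ is constant.
/ʁ/ is a fricative while /t/ is a stop; the output [ɢ] is a stop, matching the trigger — so the feature that spreads is manner.
Place and voice are unchanged, so the assimilation is partial, not total.
Checking the remaining alternations: /ʁ/ → [ɢ] after /d/ (fricative → stop, matching a stop); /ʁ/ → [ɢ] after /b/ (fricative → stop, matching a stop); /ʁ/ → [ɢ] after /p/ (fricative → stop, matching a stop) — only manner changes, and always toward the preceding segment.
Nothing changes in [ʃeʒʁu], [ɟaʎoʁʁɔ]: there the adjacent consonants already agree in manner (/ʁ/ and /ʒ/ are both fricatives; /ʁ/ and /ʁ/ are both fricatives), so these forms are consistent with the same rule.
The trigger is the preceding segment, so the direction is progressive (perseverative).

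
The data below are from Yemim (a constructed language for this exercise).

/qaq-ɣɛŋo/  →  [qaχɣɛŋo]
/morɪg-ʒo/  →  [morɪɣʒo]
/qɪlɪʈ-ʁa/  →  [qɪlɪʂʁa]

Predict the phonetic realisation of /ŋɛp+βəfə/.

The data show regressive manner assimilation: /q/ → [χ] before /ɣ/; /g/ → [ɣ] before /ʒ/; /ʈ/ → [ʂ] before /ʁ/. In each pair only manner changes, matching the following consonant, while place and voice stay constant.
The rule targets /p/ (voiceless bilabial stop), which sits before the trigger /β/ (fricative).
The voiceless bilabial fricative is [ɸ], so /p/ → [ɸ].

[ŋɛɸβəfə]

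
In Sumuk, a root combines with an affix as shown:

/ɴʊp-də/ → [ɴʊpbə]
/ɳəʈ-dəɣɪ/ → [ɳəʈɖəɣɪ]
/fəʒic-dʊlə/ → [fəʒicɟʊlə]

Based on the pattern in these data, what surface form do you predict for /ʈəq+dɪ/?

The data show progressive place assimilation: /d/ → [b] after /p/; /d/ → [ɖ] after /ʈ/; /d/ → [ɟ] after /c/. In each pair only place changes, matching the preceding consonant, while manner and voice stay constant.
The rule targets /d/ (voiced alveolar stop), which sits after the trigger /q/ (uvular).
Changing only its place to uvular gives [ɢ] — the voiced uvular stop.

[ʈəqɢɪ]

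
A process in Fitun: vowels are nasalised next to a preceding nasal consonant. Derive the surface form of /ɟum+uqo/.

[ɟumũqo]

The vowel /u/ is adjacent to the preceding nasal /m/, so it acquires [+nasal] and surfaces as [ũ].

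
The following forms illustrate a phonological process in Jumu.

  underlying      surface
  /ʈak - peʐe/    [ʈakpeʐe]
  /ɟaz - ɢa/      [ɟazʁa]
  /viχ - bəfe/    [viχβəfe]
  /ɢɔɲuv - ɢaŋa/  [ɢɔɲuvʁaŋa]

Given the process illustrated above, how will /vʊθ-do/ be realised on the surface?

The data show progressive manner assimilation: /ɢ/ → [ʁ] after /z/; /b/ → [β] after /χ/; /ɢ/ → [ʁ] after /v/. In each pair only manner changes, matching the preceding consonant, while place and voice stay constant.
Nothing changes in [ʈakpeʐe]: there the adjacent consonants already agree in manner (/p/ and /k/ are both stops), so this form is consistent with the same rule.
/d/ is a voiced alveolar stop. The preceding trigger /θ/ is a fricative, so /d/ must become a fricative as well.
A voiced alveolar fricative is [z], so the surface segment is [z].

[vʊθzo]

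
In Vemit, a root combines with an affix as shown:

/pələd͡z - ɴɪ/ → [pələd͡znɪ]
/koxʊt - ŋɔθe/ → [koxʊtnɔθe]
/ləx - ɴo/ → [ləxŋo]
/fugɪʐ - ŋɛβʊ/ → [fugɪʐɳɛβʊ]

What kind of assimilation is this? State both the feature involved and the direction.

Underlying /ɴ/ is realised as [n] next to /d͡z/; /d͡z/ itself does not change.
/ɴ/ is uvular while /d͡z/ is alveolar; the output [n] is alveolar, matching the trigger — so the feature that spreads is place.
Manner and voice are unchanged, so the assimilation is partial, not total.
The other alternating forms pattern the same way: /ŋ/ → [n] after /t/ (velar → alveolar, matching alveolar); /ɴ/ → [ŋ] after /x/ (uvular → velar, matching velar); /ŋ/ → [ɳ] after /ʐ/ (velar → retroflex, matching retroflex) — only place changes, and always toward the preceding segment.
The trigger is the preceding segment, so the direction is progressive (perseverative).

progressive place assimilation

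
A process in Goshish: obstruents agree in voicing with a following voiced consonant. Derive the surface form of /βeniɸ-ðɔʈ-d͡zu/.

[βeniβðɔɖd͡zu]

The rule targets /ɸ/ (voiceless bilabial fricative), which sits before the trigger /ð/ (voiced).
Changing only its voicing to voiced gives [β] — the voiced bilabial fricative.
At the second juncture, /ʈ/ likewise becomes [ɖ] adjacent to /d͡z/.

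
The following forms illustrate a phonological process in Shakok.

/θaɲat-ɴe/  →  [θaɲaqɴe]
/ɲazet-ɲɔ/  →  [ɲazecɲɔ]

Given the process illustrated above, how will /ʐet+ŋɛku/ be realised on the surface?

[ʐekŋɛku]

The data show regressive place assimilation: /t/ → [q] before /ɴ/; /t/ → [c] before /ɲ/. In each pair only place changes, matching the following consonant, while manner and voice stay constant.
The rule targets /t/ (voiceless alveolar stop), which sits before the trigger /ŋ/ (velar).
Changing only its place to velar gives [k] — the voiceless velar stop.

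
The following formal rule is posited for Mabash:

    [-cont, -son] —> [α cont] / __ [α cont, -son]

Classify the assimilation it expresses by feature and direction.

The rule copies [cont] (continuancy) from the environment onto the target stops; since [±cont] encodes the stop/fricative manner contrast, the assimilating dimension is manner.
The conditioning segment sits to the right of the focus bar, meaning the trigger follows the segment that changes — regressive assimilation.

regressive manner assimilation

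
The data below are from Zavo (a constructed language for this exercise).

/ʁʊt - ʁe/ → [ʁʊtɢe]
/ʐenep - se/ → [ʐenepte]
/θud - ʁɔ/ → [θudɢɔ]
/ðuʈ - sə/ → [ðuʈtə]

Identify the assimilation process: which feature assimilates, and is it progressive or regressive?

progressive manner assimilation

Underlying /ʁ/ is realised as [ɢ] next to /t/; /t/ itself does not change.
The change fricative → stop matches the manner of the preceding /t/, identifying this as manner assimilation.
Place and voice are unchanged, so the assimilation is partial, not total.
Checking the remaining alternations: /s/ → [t] after /p/ (fricative → stop, matching a stop); /ʁ/ → [ɢ] after /d/ (fricative → stop, matching a stop); /s/ → [t] after /ʈ/ (fricative → stop, matching a stop) — only manner changes, and always toward the preceding segment.
The trigger is the preceding segment, so the direction is progressive (perseverative).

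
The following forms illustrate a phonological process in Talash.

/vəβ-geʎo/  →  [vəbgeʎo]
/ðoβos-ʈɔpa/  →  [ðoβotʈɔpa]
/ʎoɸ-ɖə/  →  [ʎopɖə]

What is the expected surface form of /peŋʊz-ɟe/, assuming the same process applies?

[peŋʊdɟe]

The data show regressive manner assimilation: /β/ → [b] before /g/; /s/ → [t] before /ʈ/; /ɸ/ → [p] before /ɖ/. In each pair only manner changes, matching the following consonant, while place and voice stay constant.
/z/ is a voiced alveolar fricative. The following trigger /ɟ/ is a stop, so /z/ must become a stop as well.
The voiced alveolar stop is [d], so /z/ → [d].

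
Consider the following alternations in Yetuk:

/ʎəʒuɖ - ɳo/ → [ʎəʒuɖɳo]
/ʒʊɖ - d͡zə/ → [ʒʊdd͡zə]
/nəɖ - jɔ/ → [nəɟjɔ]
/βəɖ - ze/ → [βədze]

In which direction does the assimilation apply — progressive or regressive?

The segment that alternates is /ɖ/, which surfaces as [d] when adjacent to /d͡z/.
/ɖ/ is retroflex while /d͡z/ is alveolar; the output [d] is alveolar, matching the trigger — so the feature that spreads is place.
The other alternating forms pattern the same way: /ɖ/ → [ɟ] before /j/ (retroflex → palatal, matching palatal); /ɖ/ → [d] before /z/ (retroflex → alveolar, matching alveolar) — only place changes, and always toward the following segment.
No alternation appears in [ʎəʒuɖɳo]: there the adjacent consonants already agree in place (/ɖ/ and /ɳ/ are both retroflex), so this form is consistent with the same rule.
Since the segment that changes precedes the conditioning segment, the assimilation is regressive.

regressive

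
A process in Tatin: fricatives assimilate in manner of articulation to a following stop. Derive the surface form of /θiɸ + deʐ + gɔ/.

The rule targets /ɸ/ (voiceless bilabial fricative), which sits before the trigger /d/ (stop).
A voiceless bilabial stop is [p], so the surface segment is [p].
At the second juncture, /ʐ/ likewise becomes [ɖ] adjacent to /g/.

[θipdeɖgɔ]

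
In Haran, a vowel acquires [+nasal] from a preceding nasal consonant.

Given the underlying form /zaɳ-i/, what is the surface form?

[zaɳĩ]

/i/ sits next to the nasal /ɳ/ and is therefore nasalised to [ĩ].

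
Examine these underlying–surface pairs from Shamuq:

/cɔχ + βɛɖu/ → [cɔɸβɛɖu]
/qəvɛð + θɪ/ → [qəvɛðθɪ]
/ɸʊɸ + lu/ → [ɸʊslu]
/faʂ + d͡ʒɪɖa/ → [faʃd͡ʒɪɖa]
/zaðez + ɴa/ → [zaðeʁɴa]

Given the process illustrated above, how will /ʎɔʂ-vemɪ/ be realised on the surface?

[ʎɔfvemɪ]

The data show regressive place assimilation: /χ/ → [ɸ] before /β/; /ɸ/ → [s] before /l/; /ʂ/ → [ʃ] before /d͡ʒ/; /z/ → [ʁ] before /ɴ/. In each pair only place changes, matching the following consonant, while manner and voice stay constant.
No alternation appears in [qəvɛðθɪ]: there the adjacent consonants already agree in place (/ð/ and /θ/ are both dental), so this form is consistent with the same rule.
The rule targets /ʂ/ (voiceless retroflex fricative), which sits before the trigger /v/ (labiodental).
A voiceless labiodental fricative is [f], so the surface segment is [f].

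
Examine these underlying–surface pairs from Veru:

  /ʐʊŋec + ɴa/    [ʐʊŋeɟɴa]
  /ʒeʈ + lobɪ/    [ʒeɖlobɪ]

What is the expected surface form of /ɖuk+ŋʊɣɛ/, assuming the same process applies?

[ɖugŋʊɣɛ]

The data show regressive voicing assimilation: /c/ → [ɟ] before /ɴ/; /ʈ/ → [ɖ] before /l/. In each pair only voicing changes, matching the following consonant, while place and manner stay constant.
/k/ is a voiceless velar stop. The following trigger /ŋ/ is voiced, so /k/ must become voiced as well.
Changing only its voicing to voiced gives [g] — the voiced velar stop.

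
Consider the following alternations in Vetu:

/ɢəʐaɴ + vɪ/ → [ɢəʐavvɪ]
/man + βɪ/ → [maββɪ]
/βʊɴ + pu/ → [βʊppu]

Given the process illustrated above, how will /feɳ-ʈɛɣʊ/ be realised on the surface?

The data show regressive total assimilation (/ɴ/ → [v] before /v/; /n/ → [β] before /β/; /ɴ/ → [p] before /p/): in every case the target segment becomes identical to its following neighbour, copying more than a single feature.
/ɳ/ is the segment targeted by the rule; it sits immediately before /ʈ/, so it assimilates completely and surfaces as [ʈ].

[feʈʈɛɣʊ]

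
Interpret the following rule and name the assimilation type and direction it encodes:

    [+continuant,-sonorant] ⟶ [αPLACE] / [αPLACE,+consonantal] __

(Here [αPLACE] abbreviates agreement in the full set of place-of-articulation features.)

The rule copies the place features (abbreviated [PLACE]) from the environment onto the target, so the assimilating feature is place.
The conditioning segment sits to the left of the focus bar, meaning the trigger precedes the segment that changes — progressive assimilation.

progressive place assimilation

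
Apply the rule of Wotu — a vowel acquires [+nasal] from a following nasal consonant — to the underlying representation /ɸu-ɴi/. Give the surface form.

/u/ sits next to the nasal /ɴ/ and is therefore nasalised to [ũ].

[ɸũɴi]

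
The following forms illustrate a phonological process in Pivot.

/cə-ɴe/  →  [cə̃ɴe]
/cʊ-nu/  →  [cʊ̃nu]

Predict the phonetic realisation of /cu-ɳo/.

The data show regressive nasality assimilation (vowel nasalisation): /ə/ → [ə̃] before /ɴ/; /ʊ/ → [ʊ̃] before /n/ — a vowel is nasalised by an immediately following nasal consonant.
/u/ sits next to the nasal /ɳ/ and is therefore nasalised to [ũ].

[cũɳo]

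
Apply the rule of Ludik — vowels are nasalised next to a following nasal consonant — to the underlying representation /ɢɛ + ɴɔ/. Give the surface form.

/ɛ/ sits next to the nasal /ɴ/ and is therefore nasalised to [ɛ̃].

[ɢɛ̃ɴɔ]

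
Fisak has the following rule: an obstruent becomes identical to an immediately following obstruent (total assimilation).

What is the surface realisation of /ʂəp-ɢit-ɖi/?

/p/ is the segment targeted by the rule; it sits immediately before /ɢ/, so it assimilates completely and surfaces as [ɢ].
The same rule applies at the second boundary: /t/ → [ɖ] next to /ɖ/.

[ʂəɢɢiɖɖi]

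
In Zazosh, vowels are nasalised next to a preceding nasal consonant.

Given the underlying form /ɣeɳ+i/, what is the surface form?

[ɣeɳĩ]

The vowel /i/ is adjacent to the preceding nasal /ɳ/, so it acquires [+nasal] and surfaces as [ĩ].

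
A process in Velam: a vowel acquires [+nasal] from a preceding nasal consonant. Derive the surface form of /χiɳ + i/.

[χiɳĩ]

/i/ sits next to the nasal /ɳ/ and is therefore nasalised to [ĩ].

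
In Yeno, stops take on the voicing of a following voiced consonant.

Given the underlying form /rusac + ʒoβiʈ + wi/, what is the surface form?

[rusaɟʒoβiɖwi]

/c/ is a voiceless palatal stop. The following trigger /ʒ/ is voiced, so /c/ must become voiced as well.
A voiced palatal stop is [ɟ], so the surface segment is [ɟ].
At the second juncture, /ʈ/ likewise becomes [ɖ] adjacent to /w/.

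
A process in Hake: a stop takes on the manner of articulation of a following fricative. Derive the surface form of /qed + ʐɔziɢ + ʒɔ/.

[qezʐɔziʁʒɔ]

The rule targets /d/ (voiced alveolar stop), which sits before the trigger /ʐ/ (fricative).
Changing only its manner to fricative gives [z] — the voiced alveolar fricative.
The same rule applies at the second boundary: /ɢ/ → [ʁ] next to /ʒ/.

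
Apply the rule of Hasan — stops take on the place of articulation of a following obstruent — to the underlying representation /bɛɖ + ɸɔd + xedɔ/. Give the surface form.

[bɛbɸɔgxedɔ]

The rule targets /ɖ/ (voiced retroflex stop), which sits before the trigger /ɸ/ (bilabial).
Changing only its place to bilabial gives [b] — the voiced bilabial stop.
At the second juncture, /d/ likewise becomes [g] adjacent to /x/.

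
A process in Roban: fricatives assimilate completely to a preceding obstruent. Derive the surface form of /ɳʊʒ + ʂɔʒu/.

/ʂ/ is the segment targeted by the rule; it sits immediately after /ʒ/, so it assimilates completely and surfaces as [ʒ].

[ɳʊʒʒɔʒu]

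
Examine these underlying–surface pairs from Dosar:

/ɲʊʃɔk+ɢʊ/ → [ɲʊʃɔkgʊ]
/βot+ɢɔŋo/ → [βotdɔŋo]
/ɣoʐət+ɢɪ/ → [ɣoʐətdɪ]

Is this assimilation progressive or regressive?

progressive

The segment that alternates is /ɢ/, which surfaces as [g] when adjacent to /k/.
The change uvular → velar matches the place of the preceding /k/, identifying this as place assimilation.
Checking the remaining alternation: /ɢ/ → [d] after /t/ (uvular → alveolar, matching alveolar) — only place changes, and always toward the preceding segment.
The trigger is the preceding segment, so the direction is progressive (perseverative).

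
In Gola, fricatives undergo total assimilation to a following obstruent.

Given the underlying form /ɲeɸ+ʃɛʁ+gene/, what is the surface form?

/ɸ/ is the segment targeted by the rule; it sits immediately before /ʃ/, so it assimilates completely and surfaces as [ʃ].
At the second juncture, /ʁ/ likewise becomes [g] adjacent to /g/.

[ɲeʃʃɛggene]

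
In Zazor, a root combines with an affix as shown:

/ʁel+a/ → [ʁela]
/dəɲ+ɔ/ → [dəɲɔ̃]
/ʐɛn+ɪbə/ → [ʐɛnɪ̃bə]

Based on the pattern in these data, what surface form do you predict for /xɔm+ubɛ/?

The data show progressive nasality assimilation (vowel nasalisation): /ɔ/ → [ɔ̃] after /ɲ/; /ɪ/ → [ɪ̃] after /n/ — a vowel is nasalised by an immediately preceding nasal consonant.
No change occurs in [ʁela] because the vowel at the boundary is adjacent to an oral consonant, not a nasal (/a/ next to /l/).
/u/ sits next to the nasal /m/ and is therefore nasalised to [ũ].

[xɔmũbɛ]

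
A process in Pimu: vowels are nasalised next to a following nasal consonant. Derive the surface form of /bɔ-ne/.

The vowel /ɔ/ is adjacent to the following nasal /n/, so it acquires [+nasal] and surfaces as [ɔ̃].

[bɔ̃ne]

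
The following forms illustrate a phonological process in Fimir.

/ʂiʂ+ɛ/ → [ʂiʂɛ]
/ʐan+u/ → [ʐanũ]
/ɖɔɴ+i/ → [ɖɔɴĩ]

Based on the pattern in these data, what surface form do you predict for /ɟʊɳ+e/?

[ɟʊɳẽ]

The data show progressive nasality assimilation (vowel nasalisation): /u/ → [ũ] after /n/; /i/ → [ĩ] after /ɴ/ — a vowel is nasalised by an immediately preceding nasal consonant.
No change occurs in [ʂiʂɛ] because the vowel at the boundary is adjacent to an oral consonant, not a nasal (/ɛ/ next to /ʂ/).
/e/ sits next to the nasal /ɳ/ and is therefore nasalised to [ẽ].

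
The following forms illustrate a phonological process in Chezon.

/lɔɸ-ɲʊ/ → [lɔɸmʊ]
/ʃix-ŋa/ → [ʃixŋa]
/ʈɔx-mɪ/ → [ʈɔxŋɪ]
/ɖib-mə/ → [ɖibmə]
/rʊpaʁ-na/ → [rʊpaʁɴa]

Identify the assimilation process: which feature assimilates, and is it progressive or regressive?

Comparing underlying and surface forms, /ɲ/ → [m] is the alternation; the neighbouring /ɸ/ is constant.
The change palatal → bilabial matches the place of the preceding /ɸ/, identifying this as place assimilation.
Manner and voice are unchanged, so the assimilation is partial, not total.
The same holds elsewhere in the data: /m/ → [ŋ] after /x/ (bilabial → velar, matching velar); /n/ → [ɴ] after /ʁ/ (alveolar → uvular, matching uvular) — only place changes, and always toward the preceding segment.
Nothing changes in [ʃixŋa], [ɖibmə]: there the adjacent consonants already agree in place (/ŋ/ and /x/ are both velar; /m/ and /b/ are both bilabial), so these forms are consistent with the same rule.
The trigger is the preceding segment, so the direction is progressive (perseverative).

progressive place assimilation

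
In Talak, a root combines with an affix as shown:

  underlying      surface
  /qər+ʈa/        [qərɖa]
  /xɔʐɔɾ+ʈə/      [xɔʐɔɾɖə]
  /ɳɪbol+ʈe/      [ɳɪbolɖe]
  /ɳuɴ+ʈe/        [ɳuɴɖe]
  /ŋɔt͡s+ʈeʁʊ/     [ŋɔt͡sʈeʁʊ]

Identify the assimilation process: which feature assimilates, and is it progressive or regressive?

Comparing underlying and surface forms, /ʈ/ → [ɖ] is the alternation; the neighbouring /r/ is constant.
/ʈ/ is voiceless while /r/ is voiced; the output [ɖ] is voiced, matching the trigger — so the feature that spreads is voicing.
Place and manner are unchanged, so the assimilation is partial, not total.
The other alternating forms pattern the same way: /ʈ/ → [ɖ] after /ɾ/ (voiceless → voiced, matching voiced); /ʈ/ → [ɖ] after /l/ (voiceless → voiced, matching voiced); /ʈ/ → [ɖ] after /ɴ/ (voiceless → voiced, matching voiced) — only voicing changes, and always toward the preceding segment.
No alternation appears in [ŋɔt͡sʈeʁʊ]: there the adjacent consonants already agree in voicing (/ʈ/ and /t͡s/ are both voiceless), so this form is consistent with the same rule.
The trigger is the preceding segment, so the direction is progressive (perseverative).

progressive voicing assimilation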